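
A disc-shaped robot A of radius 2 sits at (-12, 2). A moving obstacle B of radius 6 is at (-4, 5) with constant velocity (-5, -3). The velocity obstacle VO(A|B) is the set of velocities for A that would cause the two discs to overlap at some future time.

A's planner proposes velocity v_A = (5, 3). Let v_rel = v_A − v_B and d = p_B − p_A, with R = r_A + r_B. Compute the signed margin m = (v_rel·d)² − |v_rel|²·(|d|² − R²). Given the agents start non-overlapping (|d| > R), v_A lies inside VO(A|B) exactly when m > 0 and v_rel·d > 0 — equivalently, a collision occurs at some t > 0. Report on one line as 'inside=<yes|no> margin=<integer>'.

d = (8, 3),  |d|² = 73;  R = 2+6 = 8,  c = 73−8² = 9
v_rel = (10, 6),  |v_rel|² = 136;  v_rel·d = (10)·(8) + (6)·(3) = 98
136·t² − 196·t + 9 = 0  ⇒  m = 98² − 136·9 = 8380
m = 8380 > 0,  v_rel·d = 98 > 0  ⇒  inside

inside=yes margin=8380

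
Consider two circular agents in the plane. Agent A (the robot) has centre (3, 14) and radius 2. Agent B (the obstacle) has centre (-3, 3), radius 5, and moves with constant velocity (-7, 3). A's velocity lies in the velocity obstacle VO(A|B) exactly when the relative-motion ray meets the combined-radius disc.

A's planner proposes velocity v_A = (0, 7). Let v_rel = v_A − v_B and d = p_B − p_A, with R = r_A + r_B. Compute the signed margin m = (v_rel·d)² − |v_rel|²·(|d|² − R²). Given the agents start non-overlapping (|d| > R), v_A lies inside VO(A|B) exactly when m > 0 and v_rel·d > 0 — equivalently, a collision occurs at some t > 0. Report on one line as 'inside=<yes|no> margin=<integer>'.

d = (-6, -11),  |d|² = 157;  R = 2+5 = 7,  c = 157−7² = 108
v_rel = (7, 4),  |v_rel|² = 65;  v_rel·d = (7)·(-6) + (4)·(-11) = -86
65·t² + 172·t + 108 = 0  ⇒  m = (-86)² − 65·108 = 376
m = 376 > 0,  v_rel·d = -86 < 0  ⇒  outside

inside=no margin=376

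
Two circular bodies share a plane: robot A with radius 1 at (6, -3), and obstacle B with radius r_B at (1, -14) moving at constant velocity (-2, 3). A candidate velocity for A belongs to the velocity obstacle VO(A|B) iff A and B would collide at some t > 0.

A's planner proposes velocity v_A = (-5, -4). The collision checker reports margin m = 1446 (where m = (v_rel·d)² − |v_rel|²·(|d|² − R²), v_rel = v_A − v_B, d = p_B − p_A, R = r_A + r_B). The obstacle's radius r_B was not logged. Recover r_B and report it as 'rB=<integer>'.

m = 1446
d = (-5, -11);  v_rel = (-3, -7),  |v_rel|² = 58
v_rel×d = (-3)·(-11) − (-7)·(-5) = -2
since m = R²·58 − (-2)²:  R² = (4 + 1446) / 58 = 25
R = √25 = 5  ⇒  r_B = 5 − 1 = 4

rB=4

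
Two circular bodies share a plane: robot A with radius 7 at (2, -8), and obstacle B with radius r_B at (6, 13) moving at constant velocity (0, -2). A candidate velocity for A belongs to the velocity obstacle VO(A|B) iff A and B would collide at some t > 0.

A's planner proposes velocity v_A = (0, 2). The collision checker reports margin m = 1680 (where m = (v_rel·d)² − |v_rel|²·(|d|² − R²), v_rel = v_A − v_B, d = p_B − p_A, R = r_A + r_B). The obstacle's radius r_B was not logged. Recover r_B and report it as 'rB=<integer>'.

m = 1680
d = (4, 21);  v_rel = (0, 4),  |v_rel|² = 16
v_rel×d = (0)·(21) − (4)·(4) = -16
since m = R²·16 − (-16)²:  R² = (256 + 1680) / 16 = 121
R = √121 = 11  ⇒  r_B = 11 − 7 = 4

rB=4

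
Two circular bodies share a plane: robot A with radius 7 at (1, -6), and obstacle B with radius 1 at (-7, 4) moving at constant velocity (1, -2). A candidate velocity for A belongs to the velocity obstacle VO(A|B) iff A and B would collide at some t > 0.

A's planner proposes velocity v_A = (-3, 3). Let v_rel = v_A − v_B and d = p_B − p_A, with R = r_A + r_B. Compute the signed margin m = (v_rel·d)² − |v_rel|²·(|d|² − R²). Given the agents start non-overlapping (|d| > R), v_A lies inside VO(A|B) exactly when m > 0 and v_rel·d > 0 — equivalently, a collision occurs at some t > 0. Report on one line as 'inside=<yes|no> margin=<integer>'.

d = (-8, 10),  |d|² = 164;  R = 7+1 = 8,  c = 164−8² = 100
v_rel = (-4, 5),  |v_rel|² = 41;  v_rel·d = (-4)·(-8) + (5)·(10) = 82
41·t² − 164·t + 100 = 0  ⇒  m = 82² − 41·100 = 2624
m = 2624 > 0,  v_rel·d = 82 > 0  ⇒  inside

inside=yes margin=2624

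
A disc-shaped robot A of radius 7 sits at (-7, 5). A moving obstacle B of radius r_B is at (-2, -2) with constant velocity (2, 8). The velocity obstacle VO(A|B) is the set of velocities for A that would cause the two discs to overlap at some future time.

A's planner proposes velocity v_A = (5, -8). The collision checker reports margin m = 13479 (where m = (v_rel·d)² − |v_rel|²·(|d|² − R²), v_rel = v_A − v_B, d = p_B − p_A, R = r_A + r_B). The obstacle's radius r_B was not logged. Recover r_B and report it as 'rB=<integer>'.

m = 13479
d = (5, -7);  v_rel = (3, -16),  |v_rel|² = 265
v_rel×d = (3)·(-7) − (-16)·(5) = 59
since m = R²·265 − 59²:  R² = (3481 + 13479) / 265 = 64
R = √64 = 8  ⇒  r_B = 8 − 7 = 1

rB=1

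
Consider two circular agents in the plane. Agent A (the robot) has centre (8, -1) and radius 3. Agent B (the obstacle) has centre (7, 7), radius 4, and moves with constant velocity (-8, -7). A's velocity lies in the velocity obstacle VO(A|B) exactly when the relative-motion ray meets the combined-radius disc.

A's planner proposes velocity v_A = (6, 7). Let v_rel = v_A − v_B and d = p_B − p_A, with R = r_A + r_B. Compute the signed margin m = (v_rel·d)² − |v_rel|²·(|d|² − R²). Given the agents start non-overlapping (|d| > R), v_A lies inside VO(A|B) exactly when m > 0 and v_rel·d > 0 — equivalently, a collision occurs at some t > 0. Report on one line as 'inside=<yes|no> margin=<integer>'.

d = (-1, 8),  |d|² = 65;  R = 3+4 = 7,  c = 65−7² = 16
v_rel = (14, 14),  |v_rel|² = 392;  v_rel·d = (14)·(-1) + (14)·(8) = 98
392·t² − 196·t + 16 = 0  ⇒  m = 98² − 392·16 = 3332
m = 3332 > 0,  v_rel·d = 98 > 0  ⇒  inside

inside=yes margin=3332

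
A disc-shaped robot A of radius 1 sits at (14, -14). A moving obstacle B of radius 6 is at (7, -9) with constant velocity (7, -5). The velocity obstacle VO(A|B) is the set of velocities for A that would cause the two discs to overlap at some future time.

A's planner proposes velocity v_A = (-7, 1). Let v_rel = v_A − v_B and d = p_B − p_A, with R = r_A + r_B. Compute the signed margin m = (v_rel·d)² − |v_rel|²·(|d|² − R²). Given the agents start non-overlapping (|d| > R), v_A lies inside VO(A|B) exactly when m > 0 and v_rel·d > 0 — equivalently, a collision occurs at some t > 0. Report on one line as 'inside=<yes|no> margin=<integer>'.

d = (-7, 5),  |d|² = 74;  R = 1+6 = 7,  c = 74−7² = 25
v_rel = (-14, 6),  |v_rel|² = 232;  v_rel·d = (-14)·(-7) + (6)·(5) = 128
232·t² − 256·t + 25 = 0  ⇒  m = 128² − 232·25 = 10584
m = 10584 > 0,  v_rel·d = 128 > 0  ⇒  inside

inside=yes margin=10584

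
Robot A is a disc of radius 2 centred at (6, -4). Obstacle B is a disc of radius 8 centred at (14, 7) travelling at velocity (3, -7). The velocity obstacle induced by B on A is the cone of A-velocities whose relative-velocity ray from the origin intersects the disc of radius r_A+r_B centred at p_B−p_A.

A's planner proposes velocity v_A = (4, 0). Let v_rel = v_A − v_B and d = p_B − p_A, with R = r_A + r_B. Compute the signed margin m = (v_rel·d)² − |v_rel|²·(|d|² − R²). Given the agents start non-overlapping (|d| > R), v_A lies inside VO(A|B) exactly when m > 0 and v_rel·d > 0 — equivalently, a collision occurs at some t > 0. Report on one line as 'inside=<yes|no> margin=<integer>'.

d = (8, 11),  |d|² = 185;  R = 2+8 = 10,  c = 185−10² = 85
v_rel = (1, 7),  |v_rel|² = 50;  v_rel·d = (1)·(8) + (7)·(11) = 85
50·t² − 170·t + 85 = 0  ⇒  m = 85² − 50·85 = 2975
m = 2975 > 0,  v_rel·d = 85 > 0  ⇒  inside

inside=yes margin=2975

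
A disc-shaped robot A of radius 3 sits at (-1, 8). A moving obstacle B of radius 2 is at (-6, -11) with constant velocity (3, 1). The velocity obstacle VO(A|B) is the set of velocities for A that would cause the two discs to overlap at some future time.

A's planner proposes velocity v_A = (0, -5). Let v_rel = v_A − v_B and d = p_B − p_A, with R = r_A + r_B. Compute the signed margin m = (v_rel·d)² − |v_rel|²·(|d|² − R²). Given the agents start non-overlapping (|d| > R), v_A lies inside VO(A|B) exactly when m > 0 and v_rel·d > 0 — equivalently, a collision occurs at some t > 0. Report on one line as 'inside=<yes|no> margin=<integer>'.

d = (-5, -19),  |d|² = 386;  R = 3+2 = 5,  c = 386−5² = 361
v_rel = (-3, -6),  |v_rel|² = 45;  v_rel·d = (-3)·(-5) + (-6)·(-19) = 129
45·t² − 258·t + 361 = 0  ⇒  m = 129² − 45·361 = 396
m = 396 > 0,  v_rel·d = 129 > 0  ⇒  inside

inside=yes margin=396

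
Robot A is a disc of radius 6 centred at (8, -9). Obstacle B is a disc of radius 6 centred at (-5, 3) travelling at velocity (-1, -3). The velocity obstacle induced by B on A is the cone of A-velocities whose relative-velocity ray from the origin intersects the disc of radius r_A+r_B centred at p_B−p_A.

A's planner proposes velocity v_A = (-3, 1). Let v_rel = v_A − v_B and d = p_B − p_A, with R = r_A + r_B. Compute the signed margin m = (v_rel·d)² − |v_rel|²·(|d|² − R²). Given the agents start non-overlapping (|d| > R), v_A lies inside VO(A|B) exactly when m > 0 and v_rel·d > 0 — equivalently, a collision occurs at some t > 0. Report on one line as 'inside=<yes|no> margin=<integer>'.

d = (-13, 12),  |d|² = 313;  R = 6+6 = 12,  c = 313−12² = 169
v_rel = (-2, 4),  |v_rel|² = 20;  v_rel·d = (-2)·(-13) + (4)·(12) = 74
20·t² − 148·t + 169 = 0  ⇒  m = 74² − 20·169 = 2096
m = 2096 > 0,  v_rel·d = 74 > 0  ⇒  inside

inside=yes margin=2096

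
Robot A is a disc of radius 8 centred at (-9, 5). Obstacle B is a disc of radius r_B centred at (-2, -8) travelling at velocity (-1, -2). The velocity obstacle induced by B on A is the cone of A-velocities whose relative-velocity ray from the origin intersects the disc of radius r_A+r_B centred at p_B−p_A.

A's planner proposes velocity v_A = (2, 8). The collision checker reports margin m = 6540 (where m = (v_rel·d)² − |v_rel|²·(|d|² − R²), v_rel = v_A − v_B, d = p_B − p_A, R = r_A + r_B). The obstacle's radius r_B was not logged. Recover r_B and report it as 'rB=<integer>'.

m = 6540
d = (7, -13);  v_rel = (3, 10),  |v_rel|² = 109
v_rel×d = (3)·(-13) − (10)·(7) = -109
since m = R²·109 − (-109)²:  R² = (11881 + 6540) / 109 = 169
R = √169 = 13  ⇒  r_B = 13 − 8 = 5

rB=5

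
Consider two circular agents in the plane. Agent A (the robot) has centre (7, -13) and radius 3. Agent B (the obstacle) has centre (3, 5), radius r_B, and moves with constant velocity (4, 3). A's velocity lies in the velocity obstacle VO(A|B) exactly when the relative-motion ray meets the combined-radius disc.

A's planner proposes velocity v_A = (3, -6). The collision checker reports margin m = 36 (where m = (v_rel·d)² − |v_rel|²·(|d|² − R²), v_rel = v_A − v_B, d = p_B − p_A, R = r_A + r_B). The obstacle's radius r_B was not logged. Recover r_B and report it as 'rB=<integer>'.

m = 36
d = (-4, 18);  v_rel = (-1, -9),  |v_rel|² = 82
v_rel×d = (-1)·(18) − (-9)·(-4) = -54
since m = R²·82 − (-54)²:  R² = (2916 + 36) / 82 = 36
R = √36 = 6  ⇒  r_B = 6 − 3 = 3

rB=3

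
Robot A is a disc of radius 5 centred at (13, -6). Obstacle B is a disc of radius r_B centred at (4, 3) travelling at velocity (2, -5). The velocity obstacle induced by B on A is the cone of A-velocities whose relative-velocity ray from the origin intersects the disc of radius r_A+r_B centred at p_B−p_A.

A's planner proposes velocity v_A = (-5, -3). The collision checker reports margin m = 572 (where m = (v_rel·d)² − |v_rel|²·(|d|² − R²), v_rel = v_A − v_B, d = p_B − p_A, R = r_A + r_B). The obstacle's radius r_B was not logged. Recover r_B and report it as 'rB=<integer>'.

m = 572
d = (-9, 9);  v_rel = (-7, 2),  |v_rel|² = 53
v_rel×d = (-7)·(9) − (2)·(-9) = -45
since m = R²·53 − (-45)²:  R² = (2025 + 572) / 53 = 49
R = √49 = 7  ⇒  r_B = 7 − 5 = 2

rB=2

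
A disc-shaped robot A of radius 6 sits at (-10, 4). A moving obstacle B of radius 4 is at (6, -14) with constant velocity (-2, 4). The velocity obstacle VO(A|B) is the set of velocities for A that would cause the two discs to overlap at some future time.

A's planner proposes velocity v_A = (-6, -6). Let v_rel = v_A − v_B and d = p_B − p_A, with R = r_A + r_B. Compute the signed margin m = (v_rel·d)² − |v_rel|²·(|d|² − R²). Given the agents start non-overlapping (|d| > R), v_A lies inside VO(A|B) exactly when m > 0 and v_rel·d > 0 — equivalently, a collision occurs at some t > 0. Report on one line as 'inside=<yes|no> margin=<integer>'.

d = (16, -18),  |d|² = 580;  R = 6+4 = 10,  c = 580−10² = 480
v_rel = (-4, -10),  |v_rel|² = 116;  v_rel·d = (-4)·(16) + (-10)·(-18) = 116
116·t² − 232·t + 480 = 0  ⇒  m = 116² − 116·480 = -42224
m = -42224 < 0,  v_rel·d = 116 > 0  ⇒  outside

inside=no margin=-42224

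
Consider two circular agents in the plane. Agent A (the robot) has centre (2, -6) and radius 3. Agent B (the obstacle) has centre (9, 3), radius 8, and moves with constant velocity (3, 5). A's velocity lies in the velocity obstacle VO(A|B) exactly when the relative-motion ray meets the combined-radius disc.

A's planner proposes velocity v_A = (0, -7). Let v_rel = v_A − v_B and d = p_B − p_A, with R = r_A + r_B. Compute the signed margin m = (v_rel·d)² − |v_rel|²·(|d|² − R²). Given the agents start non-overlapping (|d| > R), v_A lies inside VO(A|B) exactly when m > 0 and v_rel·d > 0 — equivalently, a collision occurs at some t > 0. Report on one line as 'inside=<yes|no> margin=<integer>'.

d = (7, 9),  |d|² = 130;  R = 3+8 = 11,  c = 130−11² = 9
v_rel = (-3, -12),  |v_rel|² = 153;  v_rel·d = (-3)·(7) + (-12)·(9) = -129
153·t² + 258·t + 9 = 0  ⇒  m = (-129)² − 153·9 = 15264
m = 15264 > 0,  v_rel·d = -129 < 0  ⇒  outside

inside=no margin=15264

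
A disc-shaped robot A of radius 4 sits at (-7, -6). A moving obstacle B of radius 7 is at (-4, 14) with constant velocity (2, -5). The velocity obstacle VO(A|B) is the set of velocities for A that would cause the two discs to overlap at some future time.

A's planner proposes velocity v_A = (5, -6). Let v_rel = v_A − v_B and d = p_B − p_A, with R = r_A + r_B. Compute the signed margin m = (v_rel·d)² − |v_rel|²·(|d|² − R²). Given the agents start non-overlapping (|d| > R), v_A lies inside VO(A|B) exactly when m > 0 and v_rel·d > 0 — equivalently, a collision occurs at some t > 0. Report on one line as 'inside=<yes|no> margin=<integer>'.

d = (3, 20),  |d|² = 409;  R = 4+7 = 11,  c = 409−11² = 288
v_rel = (3, -1),  |v_rel|² = 10;  v_rel·d = (3)·(3) + (-1)·(20) = -11
10·t² + 22·t + 288 = 0  ⇒  m = (-11)² − 10·288 = -2759
m = -2759 < 0,  v_rel·d = -11 < 0  ⇒  outside

inside=no margin=-2759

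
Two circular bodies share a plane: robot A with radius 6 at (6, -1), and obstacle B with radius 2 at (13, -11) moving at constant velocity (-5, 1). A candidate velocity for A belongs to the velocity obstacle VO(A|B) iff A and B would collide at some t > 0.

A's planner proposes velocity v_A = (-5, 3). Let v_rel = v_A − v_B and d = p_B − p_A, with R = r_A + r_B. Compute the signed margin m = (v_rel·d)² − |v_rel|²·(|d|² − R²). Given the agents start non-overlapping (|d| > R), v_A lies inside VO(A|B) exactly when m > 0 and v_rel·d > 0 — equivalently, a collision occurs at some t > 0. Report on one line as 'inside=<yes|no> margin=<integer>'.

d = (7, -10),  |d|² = 149;  R = 6+2 = 8,  c = 149−8² = 85
v_rel = (0, 2),  |v_rel|² = 4;  v_rel·d = (0)·(7) + (2)·(-10) = -20
4·t² + 40·t + 85 = 0  ⇒  m = (-20)² − 4·85 = 60
m = 60 > 0,  v_rel·d = -20 < 0  ⇒  outside

inside=no margin=60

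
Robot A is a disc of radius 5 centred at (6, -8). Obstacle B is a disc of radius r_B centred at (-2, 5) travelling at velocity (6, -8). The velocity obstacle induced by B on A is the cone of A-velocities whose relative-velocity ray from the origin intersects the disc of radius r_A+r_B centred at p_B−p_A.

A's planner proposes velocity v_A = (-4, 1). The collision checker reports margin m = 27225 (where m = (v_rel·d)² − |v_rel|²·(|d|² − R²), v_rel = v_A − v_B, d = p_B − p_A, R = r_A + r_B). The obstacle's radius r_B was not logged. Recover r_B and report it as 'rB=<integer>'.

m = 27225
d = (-8, 13);  v_rel = (-10, 9),  |v_rel|² = 181
v_rel×d = (-10)·(13) − (9)·(-8) = -58
since m = R²·181 − (-58)²:  R² = (3364 + 27225) / 181 = 169
R = √169 = 13  ⇒  r_B = 13 − 5 = 8

rB=8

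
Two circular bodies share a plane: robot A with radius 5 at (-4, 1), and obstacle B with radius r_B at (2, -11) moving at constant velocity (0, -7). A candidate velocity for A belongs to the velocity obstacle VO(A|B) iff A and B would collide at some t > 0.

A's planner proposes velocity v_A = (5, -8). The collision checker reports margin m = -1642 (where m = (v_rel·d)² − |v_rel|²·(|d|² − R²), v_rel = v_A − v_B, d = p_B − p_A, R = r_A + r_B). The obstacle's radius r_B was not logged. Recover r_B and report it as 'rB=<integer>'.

m = -1642
d = (6, -12);  v_rel = (5, -1),  |v_rel|² = 26
v_rel×d = (5)·(-12) − (-1)·(6) = -54
since m = R²·26 − (-54)²:  R² = (2916 + -1642) / 26 = 49
R = √49 = 7  ⇒  r_B = 7 − 5 = 2

rB=2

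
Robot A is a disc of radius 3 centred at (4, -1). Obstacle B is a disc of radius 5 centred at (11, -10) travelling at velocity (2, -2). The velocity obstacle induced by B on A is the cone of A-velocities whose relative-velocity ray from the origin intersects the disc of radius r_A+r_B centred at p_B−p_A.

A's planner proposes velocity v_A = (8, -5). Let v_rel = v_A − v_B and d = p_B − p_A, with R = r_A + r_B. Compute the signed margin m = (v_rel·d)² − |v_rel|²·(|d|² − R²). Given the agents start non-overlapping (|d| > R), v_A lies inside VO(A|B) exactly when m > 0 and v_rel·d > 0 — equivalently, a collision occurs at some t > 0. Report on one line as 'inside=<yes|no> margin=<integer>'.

d = (7, -9),  |d|² = 130;  R = 3+5 = 8,  c = 130−8² = 66
v_rel = (6, -3),  |v_rel|² = 45;  v_rel·d = (6)·(7) + (-3)·(-9) = 69
45·t² − 138·t + 66 = 0  ⇒  m = 69² − 45·66 = 1791
m = 1791 > 0,  v_rel·d = 69 > 0  ⇒  inside

inside=yes margin=1791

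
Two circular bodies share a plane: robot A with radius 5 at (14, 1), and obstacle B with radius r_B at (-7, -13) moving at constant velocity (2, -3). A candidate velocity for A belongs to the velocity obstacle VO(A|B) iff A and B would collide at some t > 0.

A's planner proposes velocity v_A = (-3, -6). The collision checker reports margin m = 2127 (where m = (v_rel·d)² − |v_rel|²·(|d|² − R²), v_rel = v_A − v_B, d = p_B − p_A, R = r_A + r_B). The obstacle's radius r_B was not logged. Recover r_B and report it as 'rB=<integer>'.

m = 2127
d = (-21, -14);  v_rel = (-5, -3),  |v_rel|² = 34
v_rel×d = (-5)·(-14) − (-3)·(-21) = 7
since m = R²·34 − 7²:  R² = (49 + 2127) / 34 = 64
R = √64 = 8  ⇒  r_B = 8 − 5 = 3

rB=3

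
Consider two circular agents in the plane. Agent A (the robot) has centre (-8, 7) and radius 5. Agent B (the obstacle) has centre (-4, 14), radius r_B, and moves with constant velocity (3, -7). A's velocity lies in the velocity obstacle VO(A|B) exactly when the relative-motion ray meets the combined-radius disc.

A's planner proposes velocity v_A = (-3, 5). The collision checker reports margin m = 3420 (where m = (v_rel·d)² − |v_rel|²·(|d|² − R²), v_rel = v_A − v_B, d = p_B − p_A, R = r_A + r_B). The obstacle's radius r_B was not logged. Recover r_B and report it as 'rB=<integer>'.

m = 3420
d = (4, 7);  v_rel = (-6, 12),  |v_rel|² = 180
v_rel×d = (-6)·(7) − (12)·(4) = -90
since m = R²·180 − (-90)²:  R² = (8100 + 3420) / 180 = 64
R = √64 = 8  ⇒  r_B = 8 − 5 = 3

rB=3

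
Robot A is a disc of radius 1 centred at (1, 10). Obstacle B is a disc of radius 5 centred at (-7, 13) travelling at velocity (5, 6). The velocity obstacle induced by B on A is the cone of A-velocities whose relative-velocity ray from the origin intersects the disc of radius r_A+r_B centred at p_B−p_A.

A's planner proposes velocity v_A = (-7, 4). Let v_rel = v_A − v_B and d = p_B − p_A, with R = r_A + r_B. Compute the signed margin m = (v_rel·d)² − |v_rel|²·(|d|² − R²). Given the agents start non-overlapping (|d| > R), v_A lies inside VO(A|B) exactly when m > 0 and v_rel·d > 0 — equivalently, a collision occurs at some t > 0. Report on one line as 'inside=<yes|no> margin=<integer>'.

d = (-8, 3),  |d|² = 73;  R = 1+5 = 6,  c = 73−6² = 37
v_rel = (-12, -2),  |v_rel|² = 148;  v_rel·d = (-12)·(-8) + (-2)·(3) = 90
148·t² − 180·t + 37 = 0  ⇒  m = 90² − 148·37 = 2624
m = 2624 > 0,  v_rel·d = 90 > 0  ⇒  inside

inside=yes margin=2624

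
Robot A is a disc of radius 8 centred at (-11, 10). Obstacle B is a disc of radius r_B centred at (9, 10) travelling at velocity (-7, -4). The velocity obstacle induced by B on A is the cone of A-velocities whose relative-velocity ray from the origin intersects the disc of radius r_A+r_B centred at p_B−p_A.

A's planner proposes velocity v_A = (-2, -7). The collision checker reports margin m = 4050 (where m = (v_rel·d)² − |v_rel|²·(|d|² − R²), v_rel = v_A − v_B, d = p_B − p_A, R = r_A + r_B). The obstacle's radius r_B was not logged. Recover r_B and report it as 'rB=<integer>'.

m = 4050
d = (20, 0);  v_rel = (5, -3),  |v_rel|² = 34
v_rel×d = (5)·(0) − (-3)·(20) = 60
since m = R²·34 − 60²:  R² = (3600 + 4050) / 34 = 225
R = √225 = 15  ⇒  r_B = 15 − 8 = 7

rB=7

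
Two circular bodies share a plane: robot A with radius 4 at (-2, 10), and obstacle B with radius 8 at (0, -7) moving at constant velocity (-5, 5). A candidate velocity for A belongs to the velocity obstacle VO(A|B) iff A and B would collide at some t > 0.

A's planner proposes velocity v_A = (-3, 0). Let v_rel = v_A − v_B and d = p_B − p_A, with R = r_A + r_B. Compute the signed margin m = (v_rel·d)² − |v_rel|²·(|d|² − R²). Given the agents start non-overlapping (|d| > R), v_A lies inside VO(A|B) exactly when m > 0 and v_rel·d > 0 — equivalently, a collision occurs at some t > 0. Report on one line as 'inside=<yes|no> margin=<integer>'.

d = (2, -17),  |d|² = 293;  R = 4+8 = 12,  c = 293−12² = 149
v_rel = (2, -5),  |v_rel|² = 29;  v_rel·d = (2)·(2) + (-5)·(-17) = 89
29·t² − 178·t + 149 = 0  ⇒  m = 89² − 29·149 = 3600
m = 3600 > 0,  v_rel·d = 89 > 0  ⇒  inside

inside=yes margin=3600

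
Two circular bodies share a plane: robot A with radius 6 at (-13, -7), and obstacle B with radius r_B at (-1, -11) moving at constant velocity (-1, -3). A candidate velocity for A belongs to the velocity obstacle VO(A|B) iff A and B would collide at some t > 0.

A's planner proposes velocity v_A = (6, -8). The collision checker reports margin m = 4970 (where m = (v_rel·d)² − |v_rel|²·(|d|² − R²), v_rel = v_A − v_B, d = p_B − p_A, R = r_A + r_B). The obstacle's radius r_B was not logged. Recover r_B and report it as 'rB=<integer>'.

m = 4970
d = (12, -4);  v_rel = (7, -5),  |v_rel|² = 74
v_rel×d = (7)·(-4) − (-5)·(12) = 32
since m = R²·74 − 32²:  R² = (1024 + 4970) / 74 = 81
R = √81 = 9  ⇒  r_B = 9 − 6 = 3

rB=3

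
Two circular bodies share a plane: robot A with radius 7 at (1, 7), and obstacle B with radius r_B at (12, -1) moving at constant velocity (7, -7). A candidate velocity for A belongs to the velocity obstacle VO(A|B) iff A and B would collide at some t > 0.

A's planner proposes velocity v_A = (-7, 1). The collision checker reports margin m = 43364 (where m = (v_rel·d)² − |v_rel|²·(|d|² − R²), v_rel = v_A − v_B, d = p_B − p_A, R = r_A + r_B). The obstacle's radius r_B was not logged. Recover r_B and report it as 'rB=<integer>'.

m = 43364
d = (11, -8);  v_rel = (-14, 8),  |v_rel|² = 260
v_rel×d = (-14)·(-8) − (8)·(11) = 24
since m = R²·260 − 24²:  R² = (576 + 43364) / 260 = 169
R = √169 = 13  ⇒  r_B = 13 − 7 = 6

rB=6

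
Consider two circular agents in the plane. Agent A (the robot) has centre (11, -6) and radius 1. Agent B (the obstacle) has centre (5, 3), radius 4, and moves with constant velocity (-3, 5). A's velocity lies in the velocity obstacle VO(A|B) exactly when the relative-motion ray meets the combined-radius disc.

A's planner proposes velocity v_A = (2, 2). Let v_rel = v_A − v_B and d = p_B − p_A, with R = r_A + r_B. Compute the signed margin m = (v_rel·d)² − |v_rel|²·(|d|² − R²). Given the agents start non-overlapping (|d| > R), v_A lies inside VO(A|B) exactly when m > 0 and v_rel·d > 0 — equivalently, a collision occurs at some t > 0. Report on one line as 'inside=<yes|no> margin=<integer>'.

d = (-6, 9),  |d|² = 117;  R = 1+4 = 5,  c = 117−5² = 92
v_rel = (5, -3),  |v_rel|² = 34;  v_rel·d = (5)·(-6) + (-3)·(9) = -57
34·t² + 114·t + 92 = 0  ⇒  m = (-57)² − 34·92 = 121
m = 121 > 0,  v_rel·d = -57 < 0  ⇒  outside

inside=no margin=121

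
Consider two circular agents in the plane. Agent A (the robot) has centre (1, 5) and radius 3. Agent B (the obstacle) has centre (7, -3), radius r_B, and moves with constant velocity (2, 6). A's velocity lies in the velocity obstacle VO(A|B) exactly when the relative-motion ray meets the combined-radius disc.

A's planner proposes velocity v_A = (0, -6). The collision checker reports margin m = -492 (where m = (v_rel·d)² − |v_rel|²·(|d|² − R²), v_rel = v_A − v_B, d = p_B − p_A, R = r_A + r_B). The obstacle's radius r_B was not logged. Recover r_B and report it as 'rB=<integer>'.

m = -492
d = (6, -8);  v_rel = (-2, -12),  |v_rel|² = 148
v_rel×d = (-2)·(-8) − (-12)·(6) = 88
since m = R²·148 − 88²:  R² = (7744 + -492) / 148 = 49
R = √49 = 7  ⇒  r_B = 7 − 3 = 4

rB=4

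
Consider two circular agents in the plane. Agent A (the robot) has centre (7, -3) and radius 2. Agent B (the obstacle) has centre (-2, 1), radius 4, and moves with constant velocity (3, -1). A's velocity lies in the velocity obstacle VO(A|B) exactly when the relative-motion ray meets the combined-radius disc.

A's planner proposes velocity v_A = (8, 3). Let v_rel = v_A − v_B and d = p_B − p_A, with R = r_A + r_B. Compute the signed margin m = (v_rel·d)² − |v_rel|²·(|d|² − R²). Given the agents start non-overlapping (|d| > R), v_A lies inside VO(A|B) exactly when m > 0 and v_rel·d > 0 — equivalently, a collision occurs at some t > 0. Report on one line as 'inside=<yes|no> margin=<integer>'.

d = (-9, 4),  |d|² = 97;  R = 2+4 = 6,  c = 97−6² = 61
v_rel = (5, 4),  |v_rel|² = 41;  v_rel·d = (5)·(-9) + (4)·(4) = -29
41·t² + 58·t + 61 = 0  ⇒  m = (-29)² − 41·61 = -1660
m = -1660 < 0,  v_rel·d = -29 < 0  ⇒  outside

inside=no margin=-1660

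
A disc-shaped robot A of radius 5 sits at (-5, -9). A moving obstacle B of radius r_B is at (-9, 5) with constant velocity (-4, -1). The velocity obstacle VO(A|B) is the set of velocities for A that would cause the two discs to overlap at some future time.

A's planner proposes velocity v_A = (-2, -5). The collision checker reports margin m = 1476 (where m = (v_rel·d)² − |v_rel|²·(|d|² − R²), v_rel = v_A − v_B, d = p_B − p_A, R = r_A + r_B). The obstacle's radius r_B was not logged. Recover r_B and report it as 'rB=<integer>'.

m = 1476
d = (-4, 14);  v_rel = (2, -4),  |v_rel|² = 20
v_rel×d = (2)·(14) − (-4)·(-4) = 12
since m = R²·20 − 12²:  R² = (144 + 1476) / 20 = 81
R = √81 = 9  ⇒  r_B = 9 − 5 = 4

rB=4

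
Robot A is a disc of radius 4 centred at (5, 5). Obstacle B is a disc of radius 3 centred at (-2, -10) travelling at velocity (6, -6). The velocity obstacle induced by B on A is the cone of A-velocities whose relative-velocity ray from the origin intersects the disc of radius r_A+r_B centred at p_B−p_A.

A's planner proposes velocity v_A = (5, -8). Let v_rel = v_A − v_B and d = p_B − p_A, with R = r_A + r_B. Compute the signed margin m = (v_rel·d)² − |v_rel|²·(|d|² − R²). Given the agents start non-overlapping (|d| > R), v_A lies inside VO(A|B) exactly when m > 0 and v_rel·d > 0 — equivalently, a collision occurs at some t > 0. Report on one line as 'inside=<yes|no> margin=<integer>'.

d = (-7, -15),  |d|² = 274;  R = 4+3 = 7,  c = 274−7² = 225
v_rel = (-1, -2),  |v_rel|² = 5;  v_rel·d = (-1)·(-7) + (-2)·(-15) = 37
5·t² − 74·t + 225 = 0  ⇒  m = 37² − 5·225 = 244
m = 244 > 0,  v_rel·d = 37 > 0  ⇒  inside

inside=yes margin=244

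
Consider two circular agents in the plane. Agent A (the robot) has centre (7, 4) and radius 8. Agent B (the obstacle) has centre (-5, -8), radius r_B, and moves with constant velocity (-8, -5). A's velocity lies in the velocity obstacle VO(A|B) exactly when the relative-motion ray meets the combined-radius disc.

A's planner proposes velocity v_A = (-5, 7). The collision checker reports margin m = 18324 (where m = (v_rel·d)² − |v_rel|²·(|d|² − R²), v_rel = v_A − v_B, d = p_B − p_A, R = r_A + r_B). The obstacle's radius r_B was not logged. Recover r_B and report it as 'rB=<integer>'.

m = 18324
d = (-12, -12);  v_rel = (3, 12),  |v_rel|² = 153
v_rel×d = (3)·(-12) − (12)·(-12) = 108
since m = R²·153 − 108²:  R² = (11664 + 18324) / 153 = 196
R = √196 = 14  ⇒  r_B = 14 − 8 = 6

rB=6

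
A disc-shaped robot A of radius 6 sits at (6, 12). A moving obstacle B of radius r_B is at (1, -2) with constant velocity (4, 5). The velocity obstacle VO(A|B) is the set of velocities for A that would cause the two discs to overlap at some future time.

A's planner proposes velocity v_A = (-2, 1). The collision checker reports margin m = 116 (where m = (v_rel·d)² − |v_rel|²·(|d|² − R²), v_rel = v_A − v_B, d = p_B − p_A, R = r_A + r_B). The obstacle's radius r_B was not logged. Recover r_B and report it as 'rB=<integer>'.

m = 116
d = (-5, -14);  v_rel = (-6, -4),  |v_rel|² = 52
v_rel×d = (-6)·(-14) − (-4)·(-5) = 64
since m = R²·52 − 64²:  R² = (4096 + 116) / 52 = 81
R = √81 = 9  ⇒  r_B = 9 − 6 = 3

rB=3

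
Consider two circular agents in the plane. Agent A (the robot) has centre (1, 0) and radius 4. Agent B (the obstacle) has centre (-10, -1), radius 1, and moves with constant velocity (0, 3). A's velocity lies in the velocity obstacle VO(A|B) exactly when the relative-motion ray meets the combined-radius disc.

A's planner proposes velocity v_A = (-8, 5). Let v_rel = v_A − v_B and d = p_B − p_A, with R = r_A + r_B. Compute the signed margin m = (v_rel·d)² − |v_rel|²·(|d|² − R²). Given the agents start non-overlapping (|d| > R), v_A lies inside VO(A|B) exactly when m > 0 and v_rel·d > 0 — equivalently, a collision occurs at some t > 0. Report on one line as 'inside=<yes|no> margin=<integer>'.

d = (-11, -1),  |d|² = 122;  R = 4+1 = 5,  c = 122−5² = 97
v_rel = (-8, 2),  |v_rel|² = 68;  v_rel·d = (-8)·(-11) + (2)·(-1) = 86
68·t² − 172·t + 97 = 0  ⇒  m = 86² − 68·97 = 800
m = 800 > 0,  v_rel·d = 86 > 0  ⇒  inside

inside=yes margin=800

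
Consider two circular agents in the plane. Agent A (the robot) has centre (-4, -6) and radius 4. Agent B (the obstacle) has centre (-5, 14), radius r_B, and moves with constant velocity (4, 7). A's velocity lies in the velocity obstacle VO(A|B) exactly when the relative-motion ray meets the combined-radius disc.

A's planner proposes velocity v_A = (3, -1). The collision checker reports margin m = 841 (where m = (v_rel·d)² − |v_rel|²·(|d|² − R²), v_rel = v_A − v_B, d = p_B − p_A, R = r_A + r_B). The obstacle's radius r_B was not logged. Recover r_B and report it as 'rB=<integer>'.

m = 841
d = (-1, 20);  v_rel = (-1, -8),  |v_rel|² = 65
v_rel×d = (-1)·(20) − (-8)·(-1) = -28
since m = R²·65 − (-28)²:  R² = (784 + 841) / 65 = 25
R = √25 = 5  ⇒  r_B = 5 − 4 = 1

rB=1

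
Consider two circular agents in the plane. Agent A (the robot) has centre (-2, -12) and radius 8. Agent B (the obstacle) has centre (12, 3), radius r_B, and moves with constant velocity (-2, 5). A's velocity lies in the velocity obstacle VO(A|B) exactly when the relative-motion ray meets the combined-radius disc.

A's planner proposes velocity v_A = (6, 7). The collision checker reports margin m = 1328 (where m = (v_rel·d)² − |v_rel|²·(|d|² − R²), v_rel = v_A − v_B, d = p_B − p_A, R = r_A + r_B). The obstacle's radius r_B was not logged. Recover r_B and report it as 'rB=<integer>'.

m = 1328
d = (14, 15);  v_rel = (8, 2),  |v_rel|² = 68
v_rel×d = (8)·(15) − (2)·(14) = 92
since m = R²·68 − 92²:  R² = (8464 + 1328) / 68 = 144
R = √144 = 12  ⇒  r_B = 12 − 8 = 4

rB=4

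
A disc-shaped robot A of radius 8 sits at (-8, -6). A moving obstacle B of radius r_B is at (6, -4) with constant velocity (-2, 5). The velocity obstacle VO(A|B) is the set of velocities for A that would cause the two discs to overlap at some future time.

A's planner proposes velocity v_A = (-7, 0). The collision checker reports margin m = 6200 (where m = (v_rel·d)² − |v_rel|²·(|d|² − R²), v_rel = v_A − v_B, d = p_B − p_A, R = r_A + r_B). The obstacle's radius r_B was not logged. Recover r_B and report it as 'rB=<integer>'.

m = 6200
d = (14, 2);  v_rel = (-5, -5),  |v_rel|² = 50
v_rel×d = (-5)·(2) − (-5)·(14) = 60
since m = R²·50 − 60²:  R² = (3600 + 6200) / 50 = 196
R = √196 = 14  ⇒  r_B = 14 − 8 = 6

rB=6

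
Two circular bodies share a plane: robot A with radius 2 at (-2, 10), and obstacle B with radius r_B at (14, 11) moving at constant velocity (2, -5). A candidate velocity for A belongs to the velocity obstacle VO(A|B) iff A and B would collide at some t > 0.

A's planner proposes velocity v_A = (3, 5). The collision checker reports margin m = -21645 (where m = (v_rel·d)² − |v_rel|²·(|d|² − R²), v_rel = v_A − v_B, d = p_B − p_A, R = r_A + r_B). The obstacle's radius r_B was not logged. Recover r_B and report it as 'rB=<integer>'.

m = -21645
d = (16, 1);  v_rel = (1, 10),  |v_rel|² = 101
v_rel×d = (1)·(1) − (10)·(16) = -159
since m = R²·101 − (-159)²:  R² = (25281 + -21645) / 101 = 36
R = √36 = 6  ⇒  r_B = 6 − 2 = 4

rB=4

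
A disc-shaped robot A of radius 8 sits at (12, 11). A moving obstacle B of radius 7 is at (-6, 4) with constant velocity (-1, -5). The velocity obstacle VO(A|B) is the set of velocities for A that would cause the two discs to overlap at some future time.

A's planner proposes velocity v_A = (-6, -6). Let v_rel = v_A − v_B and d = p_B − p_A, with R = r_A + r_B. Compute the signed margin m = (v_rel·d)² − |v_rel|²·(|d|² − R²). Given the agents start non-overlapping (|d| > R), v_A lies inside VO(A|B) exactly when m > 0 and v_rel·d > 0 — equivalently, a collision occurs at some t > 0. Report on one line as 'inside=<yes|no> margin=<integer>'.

d = (-18, -7),  |d|² = 373;  R = 8+7 = 15,  c = 373−15² = 148
v_rel = (-5, -1),  |v_rel|² = 26;  v_rel·d = (-5)·(-18) + (-1)·(-7) = 97
26·t² − 194·t + 148 = 0  ⇒  m = 97² − 26·148 = 5561
m = 5561 > 0,  v_rel·d = 97 > 0  ⇒  inside

inside=yes margin=5561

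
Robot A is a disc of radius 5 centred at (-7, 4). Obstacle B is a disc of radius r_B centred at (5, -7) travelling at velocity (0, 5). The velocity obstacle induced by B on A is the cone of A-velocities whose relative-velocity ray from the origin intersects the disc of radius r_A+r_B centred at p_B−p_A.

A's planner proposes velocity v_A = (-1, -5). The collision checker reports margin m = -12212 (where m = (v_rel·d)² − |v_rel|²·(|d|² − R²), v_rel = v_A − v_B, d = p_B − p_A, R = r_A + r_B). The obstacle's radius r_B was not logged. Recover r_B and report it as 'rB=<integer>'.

m = -12212
d = (12, -11);  v_rel = (-1, -10),  |v_rel|² = 101
v_rel×d = (-1)·(-11) − (-10)·(12) = 131
since m = R²·101 − 131²:  R² = (17161 + -12212) / 101 = 49
R = √49 = 7  ⇒  r_B = 7 − 5 = 2

rB=2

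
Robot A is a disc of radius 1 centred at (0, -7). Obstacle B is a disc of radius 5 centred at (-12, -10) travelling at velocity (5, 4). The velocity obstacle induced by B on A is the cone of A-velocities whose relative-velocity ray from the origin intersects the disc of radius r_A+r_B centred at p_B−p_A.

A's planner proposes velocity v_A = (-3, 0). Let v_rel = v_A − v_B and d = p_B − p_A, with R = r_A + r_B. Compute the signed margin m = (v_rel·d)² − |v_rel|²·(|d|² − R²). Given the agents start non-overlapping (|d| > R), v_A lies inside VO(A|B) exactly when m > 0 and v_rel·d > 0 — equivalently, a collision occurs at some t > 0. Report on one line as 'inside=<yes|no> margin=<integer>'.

d = (-12, -3),  |d|² = 153;  R = 1+5 = 6,  c = 153−6² = 117
v_rel = (-8, -4),  |v_rel|² = 80;  v_rel·d = (-8)·(-12) + (-4)·(-3) = 108
80·t² − 216·t + 117 = 0  ⇒  m = 108² − 80·117 = 2304
m = 2304 > 0,  v_rel·d = 108 > 0  ⇒  inside

inside=yes margin=2304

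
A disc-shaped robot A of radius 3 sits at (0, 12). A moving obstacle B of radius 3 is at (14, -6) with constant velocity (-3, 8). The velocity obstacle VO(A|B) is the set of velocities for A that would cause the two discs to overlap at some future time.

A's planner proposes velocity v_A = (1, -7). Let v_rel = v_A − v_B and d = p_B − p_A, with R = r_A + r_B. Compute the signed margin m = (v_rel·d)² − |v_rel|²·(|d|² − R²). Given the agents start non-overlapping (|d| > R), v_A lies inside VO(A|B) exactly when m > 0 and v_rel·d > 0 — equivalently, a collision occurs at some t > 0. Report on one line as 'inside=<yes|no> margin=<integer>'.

d = (14, -18),  |d|² = 520;  R = 3+3 = 6,  c = 520−6² = 484
v_rel = (4, -15),  |v_rel|² = 241;  v_rel·d = (4)·(14) + (-15)·(-18) = 326
241·t² − 652·t + 484 = 0  ⇒  m = 326² − 241·484 = -10368
m = -10368 < 0,  v_rel·d = 326 > 0  ⇒  outside

inside=no margin=-10368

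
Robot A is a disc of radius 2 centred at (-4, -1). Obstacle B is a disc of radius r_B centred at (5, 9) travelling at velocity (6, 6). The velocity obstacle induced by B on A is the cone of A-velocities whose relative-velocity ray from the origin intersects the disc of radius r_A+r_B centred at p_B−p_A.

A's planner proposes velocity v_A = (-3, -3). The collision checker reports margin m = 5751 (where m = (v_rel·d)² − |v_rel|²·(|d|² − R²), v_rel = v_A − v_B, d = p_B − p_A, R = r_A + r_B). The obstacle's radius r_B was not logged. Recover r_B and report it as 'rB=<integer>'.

m = 5751
d = (9, 10);  v_rel = (-9, -9),  |v_rel|² = 162
v_rel×d = (-9)·(10) − (-9)·(9) = -9
since m = R²·162 − (-9)²:  R² = (81 + 5751) / 162 = 36
R = √36 = 6  ⇒  r_B = 6 − 2 = 4

rB=4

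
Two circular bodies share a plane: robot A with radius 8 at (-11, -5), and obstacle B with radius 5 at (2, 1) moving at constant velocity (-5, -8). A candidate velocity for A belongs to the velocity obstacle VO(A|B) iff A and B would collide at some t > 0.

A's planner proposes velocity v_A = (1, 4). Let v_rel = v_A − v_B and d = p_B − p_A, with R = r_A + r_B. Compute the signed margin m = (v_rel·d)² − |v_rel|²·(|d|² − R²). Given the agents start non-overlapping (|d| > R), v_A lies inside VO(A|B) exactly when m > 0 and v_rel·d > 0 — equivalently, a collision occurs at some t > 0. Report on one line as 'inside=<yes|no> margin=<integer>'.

d = (13, 6),  |d|² = 205;  R = 8+5 = 13,  c = 205−13² = 36
v_rel = (6, 12),  |v_rel|² = 180;  v_rel·d = (6)·(13) + (12)·(6) = 150
180·t² − 300·t + 36 = 0  ⇒  m = 150² − 180·36 = 16020
m = 16020 > 0,  v_rel·d = 150 > 0  ⇒  inside

inside=yes margin=16020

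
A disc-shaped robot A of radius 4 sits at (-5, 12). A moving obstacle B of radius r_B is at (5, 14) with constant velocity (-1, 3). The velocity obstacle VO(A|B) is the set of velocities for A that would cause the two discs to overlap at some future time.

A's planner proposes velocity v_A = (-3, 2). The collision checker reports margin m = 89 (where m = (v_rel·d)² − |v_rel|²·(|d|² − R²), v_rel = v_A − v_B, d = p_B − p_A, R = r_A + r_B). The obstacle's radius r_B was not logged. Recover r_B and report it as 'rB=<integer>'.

m = 89
d = (10, 2);  v_rel = (-2, -1),  |v_rel|² = 5
v_rel×d = (-2)·(2) − (-1)·(10) = 6
since m = R²·5 − 6²:  R² = (36 + 89) / 5 = 25
R = √25 = 5  ⇒  r_B = 5 − 4 = 1

rB=1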